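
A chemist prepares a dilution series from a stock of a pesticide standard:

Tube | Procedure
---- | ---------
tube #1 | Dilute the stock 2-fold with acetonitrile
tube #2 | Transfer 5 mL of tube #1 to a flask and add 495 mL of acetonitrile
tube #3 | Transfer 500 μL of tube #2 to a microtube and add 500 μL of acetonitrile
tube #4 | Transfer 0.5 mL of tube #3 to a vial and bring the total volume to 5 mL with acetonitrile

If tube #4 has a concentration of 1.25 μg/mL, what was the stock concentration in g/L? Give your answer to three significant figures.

Step 1: 2-fold → factor 2
Step 2: 5 mL + 495 mL = 500 mL total → factor 500/5 = 100
Step 3: 500 μL + 500 μL = 1000 μL total → factor 1000/500 = 2
Step 4: 0.5 mL brought to 5 mL → factor 5/0.5 = 10
Overall dilution factor = 2 × 100 × 2 × 10 = 4000
Stock = 1.25 μg/mL × 4000 = 5000 μg/mL = 5.00 g/L

5.00 g/L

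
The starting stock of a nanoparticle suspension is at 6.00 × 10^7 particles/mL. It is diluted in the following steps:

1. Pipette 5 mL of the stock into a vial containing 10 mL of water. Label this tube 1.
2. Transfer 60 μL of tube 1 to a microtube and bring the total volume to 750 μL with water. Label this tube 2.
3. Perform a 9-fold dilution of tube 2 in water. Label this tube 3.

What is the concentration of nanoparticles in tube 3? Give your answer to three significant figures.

1.78 × 10^5 particles/mL

Step 1: 5 mL + 10 mL = 15 mL total → factor 15/5 = 3
Step 2: 60 μL brought to 750 μL → factor 750/60 = 12.5
Step 3: 9-fold → factor 9
Overall dilution factor = 3 × 12.5 × 9 = 337.5
Final = 6.00 × 10^7 particles/mL / 337.5 = 1.78 × 10^5 particles/mL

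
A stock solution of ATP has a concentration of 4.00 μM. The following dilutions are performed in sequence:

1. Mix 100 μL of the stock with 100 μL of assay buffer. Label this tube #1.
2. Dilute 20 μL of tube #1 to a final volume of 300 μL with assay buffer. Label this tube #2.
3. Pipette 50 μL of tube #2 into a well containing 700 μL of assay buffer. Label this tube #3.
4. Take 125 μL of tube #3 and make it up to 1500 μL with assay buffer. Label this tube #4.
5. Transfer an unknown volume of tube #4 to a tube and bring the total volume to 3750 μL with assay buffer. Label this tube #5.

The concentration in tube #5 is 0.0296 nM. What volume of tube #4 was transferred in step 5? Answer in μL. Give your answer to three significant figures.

Step 1: 100 μL + 100 μL = 200 μL total → factor 200/100 = 2
Step 2: 20 μL brought to 300 μL → factor 300/20 = 15
Step 3: 50 μL + 700 μL = 750 μL total → factor 750/50 = 15
Step 4: 125 μL brought to 1500 μL → factor 1500/125 = 12
Step 5: v brought to 3750 μL → factor = 3750 μL/v
Product of known-step factors = 5400
Overall factor = 4.00 μM / (0.0296 nM) = 1.3514 × 10^5
Step-5 factor = 1.3514 × 10^5 / 5400 = 25.025
v = 3750 μL / 25.025 = 150 μL

150 μL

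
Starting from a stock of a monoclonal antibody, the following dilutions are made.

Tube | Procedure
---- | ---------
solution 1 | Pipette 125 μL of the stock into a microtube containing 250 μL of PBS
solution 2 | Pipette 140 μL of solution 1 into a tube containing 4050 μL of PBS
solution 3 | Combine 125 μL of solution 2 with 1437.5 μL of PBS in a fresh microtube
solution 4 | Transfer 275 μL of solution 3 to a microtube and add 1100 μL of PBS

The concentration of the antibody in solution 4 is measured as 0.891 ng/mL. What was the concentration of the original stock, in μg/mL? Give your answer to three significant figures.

Step 1: 125 μL + 250 μL = 375 μL total → factor 375/125 = 3
Step 2: 140 μL + 4050 μL = 4190 μL total → factor 4190/140 = 29.929
Step 3: 125 μL + 1437.5 μL = 1562.5 μL total → factor 1562.5/125 = 12.5
Step 4: 275 μL + 1100 μL = 1375 μL total → factor 1375/275 = 5
Overall dilution factor = 3 × 29.929 × 12.5 × 5 = 5611.6
Stock = 0.891 ng/mL × 5611.6 = 5000 ng/mL = 5.00 μg/mL

5.00 μg/mL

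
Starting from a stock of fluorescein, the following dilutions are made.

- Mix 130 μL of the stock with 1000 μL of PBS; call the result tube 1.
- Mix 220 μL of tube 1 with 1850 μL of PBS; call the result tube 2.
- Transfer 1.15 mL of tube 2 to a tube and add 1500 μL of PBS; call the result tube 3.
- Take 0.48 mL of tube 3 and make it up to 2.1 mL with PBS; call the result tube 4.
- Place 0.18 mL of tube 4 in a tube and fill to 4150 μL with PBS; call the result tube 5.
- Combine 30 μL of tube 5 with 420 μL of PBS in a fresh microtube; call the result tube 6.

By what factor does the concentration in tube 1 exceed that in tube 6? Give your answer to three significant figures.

Step 1: 130 μL + 1000 μL = 1130 μL total → factor 1130/130 = 8.6923
Step 2: 220 μL + 1850 μL = 2070 μL total → factor 2070/220 = 9.4091
Step 3: 1.15 mL + 1500 μL = 2.65 mL total → factor 2.65/1.15 = 2.3043
Step 4: 0.48 mL brought to 2.1 mL → factor 2.1/0.48 = 4.375
Step 5: 0.18 mL brought to 4150 μL → factor 4.15/0.18 = 23.056
Step 6: 30 μL + 420 μL = 450 μL total → factor 450/30 = 15
Dilution factor to tube 1 = 8.6923; to tube 6 = 2.8515 × 10^5
[tube 1]/[tube 6] = (factor to tube 6)/(factor to tube 1) = 2.8515 × 10^5/8.6923 = 3.28 × 10^4

3.28 × 10^4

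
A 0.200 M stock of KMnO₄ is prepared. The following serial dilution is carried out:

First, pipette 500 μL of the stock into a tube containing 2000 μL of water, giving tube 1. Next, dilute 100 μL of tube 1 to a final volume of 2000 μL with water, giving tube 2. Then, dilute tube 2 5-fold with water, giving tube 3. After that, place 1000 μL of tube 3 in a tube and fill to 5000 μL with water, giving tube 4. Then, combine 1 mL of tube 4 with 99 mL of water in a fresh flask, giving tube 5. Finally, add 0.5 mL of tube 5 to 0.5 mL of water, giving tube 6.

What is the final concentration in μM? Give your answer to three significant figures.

Step 1: 500 μL + 2000 μL = 2500 μL total → factor 2500/500 = 5
Step 2: 100 μL brought to 2000 μL → factor 2000/100 = 20
Step 3: 5-fold → factor 5
Step 4: 1000 μL brought to 5000 μL → factor 5000/1000 = 5
Step 5: 1 mL + 99 mL = 100 mL total → factor 100/1 = 100
Step 6: 0.5 mL + 0.5 mL = 1 mL total → factor 1/0.5 = 2
Overall dilution factor = 5 × 20 × 5 × 5 × 100 × 2 = 5 × 10^5
Final = 0.200 M / 5 × 10^5 = 4.000 × 10^-7 M = 0.400 μM

0.400 μM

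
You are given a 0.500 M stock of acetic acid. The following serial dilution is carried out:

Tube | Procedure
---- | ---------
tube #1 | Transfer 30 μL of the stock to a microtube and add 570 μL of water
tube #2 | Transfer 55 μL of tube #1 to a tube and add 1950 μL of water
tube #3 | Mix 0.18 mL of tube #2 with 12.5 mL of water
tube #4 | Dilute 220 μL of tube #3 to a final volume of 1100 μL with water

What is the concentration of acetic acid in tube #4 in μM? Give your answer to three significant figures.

Step 1: 30 μL + 570 μL = 600 μL total → factor 600/30 = 20
Step 2: 55 μL + 1950 μL = 2005 μL total → factor 2005/55 = 36.455
Step 3: 0.18 mL + 12.5 mL = 12.68 mL total → factor 12.68/0.18 = 70.444
Step 4: 220 μL brought to 1100 μL → factor 1100/220 = 5
Overall dilution factor = 20 × 36.455 × 70.444 × 5 = 2.568 × 10^5
Final = 0.500 M / 2.568 × 10^5 = 1.947 × 10^-6 M = 1.95 μM

1.95 μM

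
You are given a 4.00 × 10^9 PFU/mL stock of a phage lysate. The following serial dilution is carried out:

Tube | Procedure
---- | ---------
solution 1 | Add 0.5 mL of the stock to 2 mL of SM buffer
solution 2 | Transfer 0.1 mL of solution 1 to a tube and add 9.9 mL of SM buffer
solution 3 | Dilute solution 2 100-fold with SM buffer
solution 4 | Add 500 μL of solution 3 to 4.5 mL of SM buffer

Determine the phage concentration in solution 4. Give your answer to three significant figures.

Step 1: 0.5 mL + 2 mL = 2.5 mL total → factor 2.5/0.5 = 5
Step 2: 0.1 mL + 9.9 mL = 10 mL total → factor 10/0.1 = 100
Step 3: 100-fold → factor 100
Step 4: 500 μL + 4.5 mL = 5000 μL total → factor 5000/500 = 10
Overall dilution factor = 5 × 100 × 100 × 10 = 5 × 10^5
Final = 4.00 × 10^9 PFU/mL / 5 × 10^5 = 8.00 × 10^3 PFU/mL

8.00 × 10^3 PFU/mL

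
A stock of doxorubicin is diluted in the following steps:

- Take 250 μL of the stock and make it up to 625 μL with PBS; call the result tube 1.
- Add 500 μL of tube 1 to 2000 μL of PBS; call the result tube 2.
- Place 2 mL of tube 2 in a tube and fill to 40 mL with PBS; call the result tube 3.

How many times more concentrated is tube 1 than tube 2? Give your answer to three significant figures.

Step 1: 250 μL brought to 625 μL → factor 625/250 = 2.5
Step 2: 500 μL + 2000 μL = 2500 μL total → factor 2500/500 = 5
Dilution factor to tube 1 = 2.5; to tube 2 = 12.5
[tube 1]/[tube 2] = (factor to tube 2)/(factor to tube 1) = 12.5/2.5 = 5.00

5.00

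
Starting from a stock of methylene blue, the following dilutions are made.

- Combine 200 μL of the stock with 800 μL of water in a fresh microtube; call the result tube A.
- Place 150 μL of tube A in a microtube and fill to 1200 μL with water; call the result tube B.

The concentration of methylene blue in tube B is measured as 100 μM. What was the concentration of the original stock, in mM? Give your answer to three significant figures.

Step 1: 200 μL + 800 μL = 1000 μL total → factor 1000/200 = 5
Step 2: 150 μL brought to 1200 μL → factor 1200/150 = 8
Overall dilution factor = 5 × 8 = 40
Stock = 100 μM × 40 = 4000 μM = 4.00 mM

4.00 mM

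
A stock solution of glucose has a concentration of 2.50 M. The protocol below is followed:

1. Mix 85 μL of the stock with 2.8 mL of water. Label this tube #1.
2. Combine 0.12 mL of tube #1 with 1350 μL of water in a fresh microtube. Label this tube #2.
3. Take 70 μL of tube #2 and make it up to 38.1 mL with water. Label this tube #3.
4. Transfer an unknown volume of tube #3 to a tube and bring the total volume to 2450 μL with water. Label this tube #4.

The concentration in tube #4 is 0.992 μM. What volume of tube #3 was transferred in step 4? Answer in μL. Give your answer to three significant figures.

220 μL

Step 1: 85 μL + 2.8 mL = 2885 μL total → factor 2885/85 = 33.941
Step 2: 0.12 mL + 1350 μL = 1.47 mL total → factor 1.47/0.12 = 12.25
Step 3: 70 μL brought to 38.1 mL → factor 38100/70 = 544.29
Step 4: v brought to 2450 μL → factor = 2450 μL/v
Product of known-step factors = 2.263 × 10^5
Overall factor = 2.50 M / (0.992 μM) = 2.5202 × 10^6
Step-4 factor = 2.5202 × 10^6 / 2.263 × 10^5 = 11.136
v = 2450 μL / 11.136 = 220 μL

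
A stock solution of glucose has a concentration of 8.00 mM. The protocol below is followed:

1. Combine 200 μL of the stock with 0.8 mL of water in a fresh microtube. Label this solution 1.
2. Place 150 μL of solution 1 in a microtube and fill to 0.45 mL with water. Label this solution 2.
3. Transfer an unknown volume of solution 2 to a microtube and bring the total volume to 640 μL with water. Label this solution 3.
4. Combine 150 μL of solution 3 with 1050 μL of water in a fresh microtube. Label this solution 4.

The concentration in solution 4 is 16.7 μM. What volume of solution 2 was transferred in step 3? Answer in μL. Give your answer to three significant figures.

160 μL

Step 1: 200 μL + 0.8 mL = 1000 μL total → factor 1000/200 = 5
Step 2: 150 μL brought to 0.45 mL → factor 450/150 = 3
Step 3: v brought to 640 μL → factor = 640 μL/v
Step 4: 150 μL + 1050 μL = 1200 μL total → factor 1200/150 = 8
Product of known-step factors = 120
Overall factor = 8.00 mM / (16.7 μM) = 479.04
Step-3 factor = 479.04 / 120 = 3.992
v = 640 μL / 3.992 = 160 μL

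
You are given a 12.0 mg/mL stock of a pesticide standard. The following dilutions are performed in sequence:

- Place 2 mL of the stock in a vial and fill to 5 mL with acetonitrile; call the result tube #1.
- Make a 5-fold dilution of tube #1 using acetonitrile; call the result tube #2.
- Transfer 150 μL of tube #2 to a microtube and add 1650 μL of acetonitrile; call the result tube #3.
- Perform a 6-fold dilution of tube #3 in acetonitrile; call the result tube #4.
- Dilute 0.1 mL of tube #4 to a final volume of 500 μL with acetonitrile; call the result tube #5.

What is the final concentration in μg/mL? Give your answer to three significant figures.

2.67 μg/mL

Step 1: 2 mL brought to 5 mL → factor 5/2 = 2.5
Step 2: 5-fold → factor 5
Step 3: 150 μL + 1650 μL = 1800 μL total → factor 1800/150 = 12
Step 4: 6-fold → factor 6
Step 5: 0.1 mL brought to 500 μL → factor 0.5/0.1 = 5
Overall dilution factor = 2.5 × 5 × 12 × 6 × 5 = 4500
Final = 12.0 mg/mL / 4500 = 0.002667 mg/mL = 2.67 μg/mL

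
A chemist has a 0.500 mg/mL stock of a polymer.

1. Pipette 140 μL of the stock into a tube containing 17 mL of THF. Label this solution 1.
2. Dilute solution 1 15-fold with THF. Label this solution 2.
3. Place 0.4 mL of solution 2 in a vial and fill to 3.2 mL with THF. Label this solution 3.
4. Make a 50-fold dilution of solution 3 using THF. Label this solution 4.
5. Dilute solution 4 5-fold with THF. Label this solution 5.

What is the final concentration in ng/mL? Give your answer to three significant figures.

Step 1: 140 μL + 17 mL = 17140 μL total → factor 17140/140 = 122.43
Step 2: 15-fold → factor 15
Step 3: 0.4 mL brought to 3.2 mL → factor 3.2/0.4 = 8
Step 4: 50-fold → factor 50
Step 5: 5-fold → factor 5
Overall dilution factor = 122.43 × 15 × 8 × 50 × 5 = 3.6729 × 10^6
Final = 0.500 mg/mL / 3.6729 × 10^6 = 1.361 × 10^-7 mg/mL = 0.136 ng/mL

0.136 ng/mL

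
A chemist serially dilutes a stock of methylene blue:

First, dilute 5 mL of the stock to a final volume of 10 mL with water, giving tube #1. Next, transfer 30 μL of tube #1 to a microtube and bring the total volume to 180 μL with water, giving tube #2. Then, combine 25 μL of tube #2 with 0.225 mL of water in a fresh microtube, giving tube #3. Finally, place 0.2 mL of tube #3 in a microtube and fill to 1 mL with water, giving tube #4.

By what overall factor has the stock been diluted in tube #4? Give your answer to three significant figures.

Step 1: 5 mL brought to 10 mL → factor 10/5 = 2
Step 2: 30 μL brought to 180 μL → factor 180/30 = 6
Step 3: 25 μL + 0.225 mL = 250 μL total → factor 250/25 = 10
Step 4: 0.2 mL brought to 1 mL → factor 1/0.2 = 5
Overall dilution factor = 2 × 6 × 10 × 5 = 600

600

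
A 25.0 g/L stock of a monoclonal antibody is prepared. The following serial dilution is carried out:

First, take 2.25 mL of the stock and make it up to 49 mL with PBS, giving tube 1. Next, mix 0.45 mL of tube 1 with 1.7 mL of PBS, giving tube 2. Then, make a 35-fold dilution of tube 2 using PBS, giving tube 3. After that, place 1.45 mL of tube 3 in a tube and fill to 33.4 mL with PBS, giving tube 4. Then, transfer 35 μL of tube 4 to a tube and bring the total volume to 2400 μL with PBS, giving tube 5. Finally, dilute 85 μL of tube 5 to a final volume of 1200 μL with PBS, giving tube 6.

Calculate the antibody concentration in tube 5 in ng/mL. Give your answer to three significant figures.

Step 1: 2.25 mL brought to 49 mL → factor 49/2.25 = 21.778
Step 2: 0.45 mL + 1.7 mL = 2.15 mL total → factor 2.15/0.45 = 4.7778
Step 3: 35-fold → factor 35
Step 4: 1.45 mL brought to 33.4 mL → factor 33.4/1.45 = 23.034
Step 5: 35 μL brought to 2400 μL → factor 2400/35 = 68.571
Dilution factor through tube 5 = 21.778 × 4.7778 × 35 × 23.034 × 68.571 = 5.7521 × 10^6
[tube 5] = 25.0 g/L / 5.7521 × 10^6 = 4.346 × 10^-6 g/L = 4.35 ng/mL

4.35 ng/mL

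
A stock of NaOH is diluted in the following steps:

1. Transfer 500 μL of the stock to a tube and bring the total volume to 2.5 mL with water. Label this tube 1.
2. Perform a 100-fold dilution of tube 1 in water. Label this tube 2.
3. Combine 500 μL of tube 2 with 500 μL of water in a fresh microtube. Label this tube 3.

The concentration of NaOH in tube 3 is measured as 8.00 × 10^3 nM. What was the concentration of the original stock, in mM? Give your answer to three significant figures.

8.00 mM

Step 1: 500 μL brought to 2.5 mL → factor 2500/500 = 5
Step 2: 100-fold → factor 100
Step 3: 500 μL + 500 μL = 1000 μL total → factor 1000/500 = 2
Overall dilution factor = 5 × 100 × 2 = 1000
Stock = 8.00 × 10^3 nM × 1000 = 8.000 × 10^6 nM = 8.00 mM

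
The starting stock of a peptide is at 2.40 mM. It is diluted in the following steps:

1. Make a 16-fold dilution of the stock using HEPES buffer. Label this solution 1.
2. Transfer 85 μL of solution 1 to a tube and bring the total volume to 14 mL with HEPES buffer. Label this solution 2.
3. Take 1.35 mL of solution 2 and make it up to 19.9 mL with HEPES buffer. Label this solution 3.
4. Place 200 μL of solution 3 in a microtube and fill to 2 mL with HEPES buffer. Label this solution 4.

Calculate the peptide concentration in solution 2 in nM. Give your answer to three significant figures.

Step 1: 16-fold → factor 16
Step 2: 85 μL brought to 14 mL → factor 14000/85 = 164.71
Dilution factor through solution 2 = 16 × 164.71 = 2635.3
[solution 2] = 2.40 mM / 2635.3 = 0.0009107 mM = 911 nM

911 nM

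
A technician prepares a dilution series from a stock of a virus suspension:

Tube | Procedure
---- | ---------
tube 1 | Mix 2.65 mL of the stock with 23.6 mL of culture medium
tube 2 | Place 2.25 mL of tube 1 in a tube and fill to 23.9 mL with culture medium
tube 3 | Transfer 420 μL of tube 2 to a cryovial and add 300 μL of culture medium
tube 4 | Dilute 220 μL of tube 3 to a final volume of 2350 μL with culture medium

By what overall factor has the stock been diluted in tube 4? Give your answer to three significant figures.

Step 1: 2.65 mL + 23.6 mL = 26.25 mL total → factor 26.25/2.65 = 9.9057
Step 2: 2.25 mL brought to 23.9 mL → factor 23.9/2.25 = 10.622
Step 3: 420 μL + 300 μL = 720 μL total → factor 720/420 = 1.7143
Step 4: 220 μL brought to 2350 μL → factor 2350/220 = 10.682
Overall dilution factor = 9.9057 × 10.622 × 1.7143 × 10.682 = 1926.8

1.93 × 10^3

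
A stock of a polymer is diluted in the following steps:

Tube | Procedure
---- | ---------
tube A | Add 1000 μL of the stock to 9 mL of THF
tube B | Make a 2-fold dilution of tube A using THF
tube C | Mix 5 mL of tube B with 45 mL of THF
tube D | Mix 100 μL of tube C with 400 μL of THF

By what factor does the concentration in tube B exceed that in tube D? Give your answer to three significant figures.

Step 1: 1000 μL + 9 mL = 10000 μL total → factor 10000/1000 = 10
Step 2: 2-fold → factor 2
Step 3: 5 mL + 45 mL = 50 mL total → factor 50/5 = 10
Step 4: 100 μL + 400 μL = 500 μL total → factor 500/100 = 5
Dilution factor to tube B = 20; to tube D = 1000
[tube B]/[tube D] = (factor to tube D)/(factor to tube B) = 1000/20 = 50.0

50.0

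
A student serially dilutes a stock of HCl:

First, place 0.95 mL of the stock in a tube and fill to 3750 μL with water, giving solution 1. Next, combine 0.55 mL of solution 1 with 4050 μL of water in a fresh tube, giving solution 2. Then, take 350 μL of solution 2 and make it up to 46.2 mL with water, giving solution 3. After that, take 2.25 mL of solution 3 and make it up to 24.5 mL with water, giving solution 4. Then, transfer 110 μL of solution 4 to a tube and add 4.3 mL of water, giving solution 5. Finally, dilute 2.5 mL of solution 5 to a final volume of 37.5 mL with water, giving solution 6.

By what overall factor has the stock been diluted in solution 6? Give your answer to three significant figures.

Step 1: 0.95 mL brought to 3750 μL → factor 3.75/0.95 = 3.9474
Step 2: 0.55 mL + 4050 μL = 4.6 mL total → factor 4.6/0.55 = 8.3636
Step 3: 350 μL brought to 46.2 mL → factor 46200/350 = 132
Step 4: 2.25 mL brought to 24.5 mL → factor 24.5/2.25 = 10.889
Step 5: 110 μL + 4.3 mL = 4410 μL total → factor 4410/110 = 40.091
Step 6: 2.5 mL brought to 37.5 mL → factor 37.5/2.5 = 15
Overall dilution factor = 3.9474 × 8.3636 × 132 × 10.889 × 40.091 × 15 = 2.8536 × 10^7

2.85 × 10^7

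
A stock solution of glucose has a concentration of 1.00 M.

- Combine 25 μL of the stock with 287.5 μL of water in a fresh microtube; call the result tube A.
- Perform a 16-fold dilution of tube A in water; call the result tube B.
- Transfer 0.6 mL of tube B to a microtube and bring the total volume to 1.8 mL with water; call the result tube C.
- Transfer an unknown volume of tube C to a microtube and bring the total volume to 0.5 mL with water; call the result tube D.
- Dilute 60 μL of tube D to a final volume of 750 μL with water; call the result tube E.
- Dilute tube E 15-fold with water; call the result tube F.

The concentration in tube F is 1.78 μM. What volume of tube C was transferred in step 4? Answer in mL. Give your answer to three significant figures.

0.100 mL

Step 1: 25 μL + 287.5 μL = 312.5 μL total → factor 312.5/25 = 12.5
Step 2: 16-fold → factor 16
Step 3: 0.6 mL brought to 1.8 mL → factor 1.8/0.6 = 3
Step 4: v brought to 0.5 mL → factor = 0.5 mL/v
Step 5: 60 μL brought to 750 μL → factor 750/60 = 12.5
Step 6: 15-fold → factor 15
Product of known-step factors = 1.125 × 10^5
Overall factor = 1.00 M / (1.78 μM) = 5.618 × 10^5
Step-4 factor = 5.618 × 10^5 / 1.125 × 10^5 = 4.9938
v = 0.5 mL / 4.9938 = 0.100 mL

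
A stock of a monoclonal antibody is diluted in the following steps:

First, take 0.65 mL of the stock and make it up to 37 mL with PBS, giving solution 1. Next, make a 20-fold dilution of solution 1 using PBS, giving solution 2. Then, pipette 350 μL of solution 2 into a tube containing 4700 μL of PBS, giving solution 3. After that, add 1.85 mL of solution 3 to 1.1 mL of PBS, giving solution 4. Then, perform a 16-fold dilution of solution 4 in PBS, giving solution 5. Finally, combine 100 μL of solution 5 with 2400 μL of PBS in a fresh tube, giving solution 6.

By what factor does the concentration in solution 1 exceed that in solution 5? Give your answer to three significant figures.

Step 1: 0.65 mL brought to 37 mL → factor 37/0.65 = 56.923
Step 2: 20-fold → factor 20
Step 3: 350 μL + 4700 μL = 5050 μL total → factor 5050/350 = 14.429
Step 4: 1.85 mL + 1.1 mL = 2.95 mL total → factor 2.95/1.85 = 1.5946
Step 5: 16-fold → factor 16
Dilution factor to solution 1 = 56.923; to solution 5 = 4.1909 × 10^5
[solution 1]/[solution 5] = (factor to solution 5)/(factor to solution 1) = 4.1909 × 10^5/56.923 = 7.36 × 10^3

7.36 × 10^3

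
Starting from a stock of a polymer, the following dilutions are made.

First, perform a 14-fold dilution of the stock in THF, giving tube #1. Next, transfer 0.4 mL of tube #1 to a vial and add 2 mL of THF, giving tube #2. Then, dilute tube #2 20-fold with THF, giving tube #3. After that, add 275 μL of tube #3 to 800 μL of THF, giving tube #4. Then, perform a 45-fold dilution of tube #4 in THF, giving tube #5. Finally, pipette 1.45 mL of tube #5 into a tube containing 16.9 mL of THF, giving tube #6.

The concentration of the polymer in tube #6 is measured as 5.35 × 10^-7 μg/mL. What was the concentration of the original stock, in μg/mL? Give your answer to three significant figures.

2.00 μg/mL

Step 1: 14-fold → factor 14
Step 2: 0.4 mL + 2 mL = 2.4 mL total → factor 2.4/0.4 = 6
Step 3: 20-fold → factor 20
Step 4: 275 μL + 800 μL = 1075 μL total → factor 1075/275 = 3.9091
Step 5: 45-fold → factor 45
Step 6: 1.45 mL + 16.9 mL = 18.35 mL total → factor 18.35/1.45 = 12.655
Overall dilution factor = 14 × 6 × 20 × 3.9091 × 45 × 12.655 = 3.7399 × 10^6
Stock = 5.35 × 10^-7 μg/mL × 3.7399 × 10^6 = 2.00 μg/mL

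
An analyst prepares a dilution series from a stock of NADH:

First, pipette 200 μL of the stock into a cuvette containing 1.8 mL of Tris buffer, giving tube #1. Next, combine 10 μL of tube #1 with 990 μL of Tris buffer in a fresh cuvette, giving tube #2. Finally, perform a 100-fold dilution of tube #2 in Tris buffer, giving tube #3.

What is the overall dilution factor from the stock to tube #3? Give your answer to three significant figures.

Step 1: 200 μL + 1.8 mL = 2000 μL total → factor 2000/200 = 10
Step 2: 10 μL + 990 μL = 1000 μL total → factor 1000/10 = 100
Step 3: 100-fold → factor 100
Overall dilution factor = 10 × 100 × 100 = 1 × 10^5

1.00 × 10^5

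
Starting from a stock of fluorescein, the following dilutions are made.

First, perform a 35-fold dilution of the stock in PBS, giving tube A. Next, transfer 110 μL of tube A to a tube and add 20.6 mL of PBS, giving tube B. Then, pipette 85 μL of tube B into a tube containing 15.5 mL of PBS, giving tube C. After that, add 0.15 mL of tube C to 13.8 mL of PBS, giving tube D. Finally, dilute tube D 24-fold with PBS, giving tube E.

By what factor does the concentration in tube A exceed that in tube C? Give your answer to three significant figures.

3.45 × 10^4

Step 1: 35-fold → factor 35
Step 2: 110 μL + 20.6 mL = 20710 μL total → factor 20710/110 = 188.27
Step 3: 85 μL + 15.5 mL = 15585 μL total → factor 15585/85 = 183.35
Dilution factor to tube A = 35; to tube C = 1.2082 × 10^6
[tube A]/[tube C] = (factor to tube C)/(factor to tube A) = 1.2082 × 10^6/35 = 3.45 × 10^4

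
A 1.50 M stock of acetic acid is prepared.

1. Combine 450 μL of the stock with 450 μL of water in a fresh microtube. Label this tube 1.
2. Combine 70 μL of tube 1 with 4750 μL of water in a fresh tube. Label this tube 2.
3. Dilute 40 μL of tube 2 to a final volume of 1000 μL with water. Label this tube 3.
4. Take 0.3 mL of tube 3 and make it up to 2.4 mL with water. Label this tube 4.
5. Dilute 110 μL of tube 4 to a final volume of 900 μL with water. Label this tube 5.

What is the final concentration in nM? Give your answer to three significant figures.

6.66 × 10^3 nM

Step 1: 450 μL + 450 μL = 900 μL total → factor 900/450 = 2
Step 2: 70 μL + 4750 μL = 4820 μL total → factor 4820/70 = 68.857
Step 3: 40 μL brought to 1000 μL → factor 1000/40 = 25
Step 4: 0.3 mL brought to 2.4 mL → factor 2.4/0.3 = 8
Step 5: 110 μL brought to 900 μL → factor 900/110 = 8.1818
Overall dilution factor = 2 × 68.857 × 25 × 8 × 8.1818 = 2.2535 × 10^5
Final = 1.50 M / 2.2535 × 10^5 = 6.656 × 10^-6 M = 6.66 × 10^3 nM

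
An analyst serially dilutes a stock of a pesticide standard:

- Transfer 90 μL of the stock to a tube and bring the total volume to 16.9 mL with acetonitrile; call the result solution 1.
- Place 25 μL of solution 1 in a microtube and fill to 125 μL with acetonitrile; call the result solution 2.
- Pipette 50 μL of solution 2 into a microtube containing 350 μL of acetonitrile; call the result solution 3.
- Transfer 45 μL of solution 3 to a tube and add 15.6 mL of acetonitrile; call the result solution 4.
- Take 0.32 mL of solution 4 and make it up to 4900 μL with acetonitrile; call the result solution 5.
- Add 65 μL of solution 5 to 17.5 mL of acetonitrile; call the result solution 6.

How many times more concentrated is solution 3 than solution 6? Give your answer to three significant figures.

1.44 × 10^6

Step 1: 90 μL brought to 16.9 mL → factor 16900/90 = 187.78
Step 2: 25 μL brought to 125 μL → factor 125/25 = 5
Step 3: 50 μL + 350 μL = 400 μL total → factor 400/50 = 8
Step 4: 45 μL + 15.6 mL = 15645 μL total → factor 15645/45 = 347.67
Step 5: 0.32 mL brought to 4900 μL → factor 4.9/0.32 = 15.312
Step 6: 65 μL + 17.5 mL = 17565 μL total → factor 17565/65 = 270.23
Dilution factor to solution 3 = 7511.1; to solution 6 = 1.0806 × 10^10
[solution 3]/[solution 6] = (factor to solution 6)/(factor to solution 3) = 1.0806 × 10^10/7511.1 = 1.44 × 10^6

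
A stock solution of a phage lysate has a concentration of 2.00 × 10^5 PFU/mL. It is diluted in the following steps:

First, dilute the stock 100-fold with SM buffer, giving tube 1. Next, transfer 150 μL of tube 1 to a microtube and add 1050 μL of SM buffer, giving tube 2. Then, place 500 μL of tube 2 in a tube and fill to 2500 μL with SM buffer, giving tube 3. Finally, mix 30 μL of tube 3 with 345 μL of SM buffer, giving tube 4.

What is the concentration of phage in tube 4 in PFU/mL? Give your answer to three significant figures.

4.00 PFU/mL

Step 1: 100-fold → factor 100
Step 2: 150 μL + 1050 μL = 1200 μL total → factor 1200/150 = 8
Step 3: 500 μL brought to 2500 μL → factor 2500/500 = 5
Step 4: 30 μL + 345 μL = 375 μL total → factor 375/30 = 12.5
Overall dilution factor = 100 × 8 × 5 × 12.5 = 50000
Final = 2.00 × 10^5 PFU/mL / 50000 = 4.00 PFU/mL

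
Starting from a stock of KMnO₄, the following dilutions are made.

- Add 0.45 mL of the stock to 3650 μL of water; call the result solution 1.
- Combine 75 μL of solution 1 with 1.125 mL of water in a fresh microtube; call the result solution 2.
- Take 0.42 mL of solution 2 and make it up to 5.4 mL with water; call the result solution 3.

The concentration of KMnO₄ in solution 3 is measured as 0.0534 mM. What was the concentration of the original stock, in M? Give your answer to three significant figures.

Step 1: 0.45 mL + 3650 μL = 4.1 mL total → factor 4.1/0.45 = 9.1111
Step 2: 75 μL + 1.125 mL = 1200 μL total → factor 1200/75 = 16
Step 3: 0.42 mL brought to 5.4 mL → factor 5.4/0.42 = 12.857
Overall dilution factor = 9.1111 × 16 × 12.857 = 1874.3
Stock = 0.0534 mM × 1874.3 = 100.1 mM = 0.100 M

0.100 M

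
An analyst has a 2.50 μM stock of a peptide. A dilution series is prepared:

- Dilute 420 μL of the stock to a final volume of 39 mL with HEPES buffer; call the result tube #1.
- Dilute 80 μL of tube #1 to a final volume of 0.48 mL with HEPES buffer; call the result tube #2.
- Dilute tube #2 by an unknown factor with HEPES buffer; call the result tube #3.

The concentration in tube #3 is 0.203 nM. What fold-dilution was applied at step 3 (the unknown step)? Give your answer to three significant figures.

22.1-fold

Step 1: 420 μL brought to 39 mL → factor 39000/420 = 92.857
Step 2: 80 μL brought to 0.48 mL → factor 480/80 = 6
Step 3: unknown factor x
Product of known-step factors = 557.14
Overall factor = 2.50 μM / (0.203 nM) = 12315
x = 12315 / 557.14 = 22.1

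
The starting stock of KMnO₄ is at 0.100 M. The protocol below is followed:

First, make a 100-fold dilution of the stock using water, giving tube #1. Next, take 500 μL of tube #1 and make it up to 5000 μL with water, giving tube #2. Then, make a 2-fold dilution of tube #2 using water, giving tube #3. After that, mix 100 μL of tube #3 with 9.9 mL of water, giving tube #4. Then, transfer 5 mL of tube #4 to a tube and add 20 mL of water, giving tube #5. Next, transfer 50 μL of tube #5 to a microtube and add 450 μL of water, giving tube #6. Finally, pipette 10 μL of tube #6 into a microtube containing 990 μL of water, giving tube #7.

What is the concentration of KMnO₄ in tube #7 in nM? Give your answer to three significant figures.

Step 1: 100-fold → factor 100
Step 2: 500 μL brought to 5000 μL → factor 5000/500 = 10
Step 3: 2-fold → factor 2
Step 4: 100 μL + 9.9 mL = 10000 μL total → factor 10000/100 = 100
Step 5: 5 mL + 20 mL = 25 mL total → factor 25/5 = 5
Step 6: 50 μL + 450 μL = 500 μL total → factor 500/50 = 10
Step 7: 10 μL + 990 μL = 1000 μL total → factor 1000/10 = 100
Overall dilution factor = 100 × 10 × 2 × 100 × 5 × 10 × 100 = 1 × 10^9
Final = 0.100 M / 1 × 10^9 = 1.000 × 10^-10 M = 0.100 nM

0.100 nM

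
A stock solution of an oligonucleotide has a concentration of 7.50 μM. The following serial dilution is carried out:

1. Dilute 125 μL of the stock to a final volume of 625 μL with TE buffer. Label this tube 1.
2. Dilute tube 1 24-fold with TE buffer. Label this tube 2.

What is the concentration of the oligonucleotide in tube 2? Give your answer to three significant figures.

0.0625 μM

Step 1: 125 μL brought to 625 μL → factor 625/125 = 5
Step 2: 24-fold → factor 24
Overall dilution factor = 5 × 24 = 120
Final = 7.50 μM / 120 = 0.0625 μM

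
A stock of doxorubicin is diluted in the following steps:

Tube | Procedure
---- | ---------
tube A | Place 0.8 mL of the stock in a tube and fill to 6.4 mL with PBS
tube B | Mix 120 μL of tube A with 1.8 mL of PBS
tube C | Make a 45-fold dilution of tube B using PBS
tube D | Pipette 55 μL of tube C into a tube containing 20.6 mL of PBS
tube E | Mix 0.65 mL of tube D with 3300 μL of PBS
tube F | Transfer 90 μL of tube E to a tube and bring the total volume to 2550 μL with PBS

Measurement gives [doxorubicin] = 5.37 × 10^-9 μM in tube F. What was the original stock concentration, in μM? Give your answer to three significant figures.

Step 1: 0.8 mL brought to 6.4 mL → factor 6.4/0.8 = 8
Step 2: 120 μL + 1.8 mL = 1920 μL total → factor 1920/120 = 16
Step 3: 45-fold → factor 45
Step 4: 55 μL + 20.6 mL = 20655 μL total → factor 20655/55 = 375.55
Step 5: 0.65 mL + 3300 μL = 3.95 mL total → factor 3.95/0.65 = 6.0769
Step 6: 90 μL brought to 2550 μL → factor 2550/90 = 28.333
Overall dilution factor = 8 × 16 × 45 × 375.55 × 6.0769 × 28.333 = 3.7245 × 10^8
Stock = 5.37 × 10^-9 μM × 3.7245 × 10^8 = 2.00 μM

2.00 μM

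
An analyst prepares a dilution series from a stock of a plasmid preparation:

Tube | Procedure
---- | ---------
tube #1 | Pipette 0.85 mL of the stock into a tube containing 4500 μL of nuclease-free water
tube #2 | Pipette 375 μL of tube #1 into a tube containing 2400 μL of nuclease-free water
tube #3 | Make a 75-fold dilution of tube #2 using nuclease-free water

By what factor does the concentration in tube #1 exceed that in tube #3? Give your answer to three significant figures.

555

Step 1: 0.85 mL + 4500 μL = 5.35 mL total → factor 5.35/0.85 = 6.2941
Step 2: 375 μL + 2400 μL = 2775 μL total → factor 2775/375 = 7.4
Step 3: 75-fold → factor 75
Dilution factor to tube #1 = 6.2941; to tube #3 = 3493.2
[tube #1]/[tube #3] = (factor to tube #3)/(factor to tube #1) = 3493.2/6.2941 = 555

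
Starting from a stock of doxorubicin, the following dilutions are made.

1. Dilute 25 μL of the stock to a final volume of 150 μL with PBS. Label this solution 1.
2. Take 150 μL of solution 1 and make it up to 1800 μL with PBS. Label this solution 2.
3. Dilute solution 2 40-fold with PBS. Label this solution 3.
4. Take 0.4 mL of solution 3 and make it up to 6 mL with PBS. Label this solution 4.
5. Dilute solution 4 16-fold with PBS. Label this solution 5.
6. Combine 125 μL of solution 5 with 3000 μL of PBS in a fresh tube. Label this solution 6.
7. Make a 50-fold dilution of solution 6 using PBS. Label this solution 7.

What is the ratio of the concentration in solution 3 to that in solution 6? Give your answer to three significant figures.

6.00 × 10^3

Step 1: 25 μL brought to 150 μL → factor 150/25 = 6
Step 2: 150 μL brought to 1800 μL → factor 1800/150 = 12
Step 3: 40-fold → factor 40
Step 4: 0.4 mL brought to 6 mL → factor 6/0.4 = 15
Step 5: 16-fold → factor 16
Step 6: 125 μL + 3000 μL = 3125 μL total → factor 3125/125 = 25
Dilution factor to solution 3 = 2880; to solution 6 = 1.728 × 10^7
[solution 3]/[solution 6] = (factor to solution 6)/(factor to solution 3) = 1.728 × 10^7/2880 = 6.00 × 10^3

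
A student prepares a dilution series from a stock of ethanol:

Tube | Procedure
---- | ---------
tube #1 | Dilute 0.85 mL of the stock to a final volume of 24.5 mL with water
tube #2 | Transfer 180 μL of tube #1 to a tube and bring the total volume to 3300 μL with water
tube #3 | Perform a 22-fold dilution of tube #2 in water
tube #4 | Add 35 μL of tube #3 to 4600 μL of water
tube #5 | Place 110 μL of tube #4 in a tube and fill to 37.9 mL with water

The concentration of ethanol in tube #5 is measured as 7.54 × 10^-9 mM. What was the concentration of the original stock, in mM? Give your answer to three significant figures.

Step 1: 0.85 mL brought to 24.5 mL → factor 24.5/0.85 = 28.824
Step 2: 180 μL brought to 3300 μL → factor 3300/180 = 18.333
Step 3: 22-fold → factor 22
Step 4: 35 μL + 4600 μL = 4635 μL total → factor 4635/35 = 132.43
Step 5: 110 μL brought to 37.9 mL → factor 37900/110 = 344.55
Overall dilution factor = 28.824 × 18.333 × 22 × 132.43 × 344.55 = 5.3044 × 10^8
Stock = 7.54 × 10^-9 mM × 5.3044 × 10^8 = 4.00 mM

4.00 mM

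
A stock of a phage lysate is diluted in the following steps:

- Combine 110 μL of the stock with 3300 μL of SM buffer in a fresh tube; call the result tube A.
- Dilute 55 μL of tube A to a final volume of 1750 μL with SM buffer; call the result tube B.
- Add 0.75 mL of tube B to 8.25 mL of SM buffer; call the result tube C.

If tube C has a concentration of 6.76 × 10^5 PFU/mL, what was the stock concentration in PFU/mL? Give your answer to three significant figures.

8.00 × 10^9 PFU/mL

Step 1: 110 μL + 3300 μL = 3410 μL total → factor 3410/110 = 31
Step 2: 55 μL brought to 1750 μL → factor 1750/55 = 31.818
Step 3: 0.75 mL + 8.25 mL = 9 mL total → factor 9/0.75 = 12
Overall dilution factor = 31 × 31.818 × 12 = 11836
Stock = 6.76 × 10^5 PFU/mL × 11836 = 8.00 × 10^9 PFU/mL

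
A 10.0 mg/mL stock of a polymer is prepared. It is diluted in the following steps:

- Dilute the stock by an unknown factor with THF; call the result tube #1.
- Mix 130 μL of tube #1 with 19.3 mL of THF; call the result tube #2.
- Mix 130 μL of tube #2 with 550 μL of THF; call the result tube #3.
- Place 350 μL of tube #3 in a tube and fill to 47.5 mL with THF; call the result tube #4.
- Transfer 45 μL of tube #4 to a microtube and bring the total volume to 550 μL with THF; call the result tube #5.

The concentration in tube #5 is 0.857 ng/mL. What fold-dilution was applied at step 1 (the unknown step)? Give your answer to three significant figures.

9.00-fold

Step 1: unknown factor x
Step 2: 130 μL + 19.3 mL = 19430 μL total → factor 19430/130 = 149.46
Step 3: 130 μL + 550 μL = 680 μL total → factor 680/130 = 5.2308
Step 4: 350 μL brought to 47.5 mL → factor 47500/350 = 135.71
Step 5: 45 μL brought to 550 μL → factor 550/45 = 12.222
Product of known-step factors = 1.2968 × 10^6
Overall factor = 10.0 mg/mL / (0.857 ng/mL) = 1.1669 × 10^7
x = 1.1669 × 10^7 / 1.2968 × 10^6 = 9.00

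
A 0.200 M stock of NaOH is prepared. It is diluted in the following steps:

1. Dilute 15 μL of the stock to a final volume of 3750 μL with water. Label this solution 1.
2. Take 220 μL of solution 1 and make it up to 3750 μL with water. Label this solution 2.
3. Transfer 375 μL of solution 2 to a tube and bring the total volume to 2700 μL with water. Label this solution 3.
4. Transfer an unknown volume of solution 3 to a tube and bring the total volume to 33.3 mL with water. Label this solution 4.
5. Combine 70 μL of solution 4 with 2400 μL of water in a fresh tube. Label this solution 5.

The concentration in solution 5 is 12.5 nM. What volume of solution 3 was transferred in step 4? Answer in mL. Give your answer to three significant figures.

2.25 mL

Step 1: 15 μL brought to 3750 μL → factor 3750/15 = 250
Step 2: 220 μL brought to 3750 μL → factor 3750/220 = 17.045
Step 3: 375 μL brought to 2700 μL → factor 2700/375 = 7.2
Step 4: v brought to 33.3 mL → factor = 33.3 mL/v
Step 5: 70 μL + 2400 μL = 2470 μL total → factor 2470/70 = 35.286
Product of known-step factors = 1.0826 × 10^6
Overall factor = 0.200 M / (12.5 nM) = 1.6 × 10^7
Step-4 factor = 1.6 × 10^7 / 1.0826 × 10^6 = 14.779
v = 33.3 mL / 14.779 = 2.25 mL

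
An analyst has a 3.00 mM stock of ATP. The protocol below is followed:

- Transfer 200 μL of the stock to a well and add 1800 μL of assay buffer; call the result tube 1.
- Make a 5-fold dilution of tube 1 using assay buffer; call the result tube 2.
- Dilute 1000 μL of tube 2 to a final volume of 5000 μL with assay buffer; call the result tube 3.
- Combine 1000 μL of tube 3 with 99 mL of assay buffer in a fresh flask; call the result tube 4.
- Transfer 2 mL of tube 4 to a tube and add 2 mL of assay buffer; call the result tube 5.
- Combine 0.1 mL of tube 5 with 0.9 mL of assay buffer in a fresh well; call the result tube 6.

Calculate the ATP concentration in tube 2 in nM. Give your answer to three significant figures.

6.00 × 10^4 nM

Step 1: 200 μL + 1800 μL = 2000 μL total → factor 2000/200 = 10
Step 2: 5-fold → factor 5
Dilution factor through tube 2 = 10 × 5 = 50
[tube 2] = 3.00 mM / 50 = 0.06000 mM = 6.00 × 10^4 nM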